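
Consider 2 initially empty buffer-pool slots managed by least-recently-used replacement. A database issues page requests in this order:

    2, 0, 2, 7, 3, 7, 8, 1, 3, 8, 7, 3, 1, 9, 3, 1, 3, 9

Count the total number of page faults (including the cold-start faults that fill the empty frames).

2 → fault, frames {2}
0 → fault, frames {2,0}
2 → hit
7 → fault, evict 0, frames {2,7}
3 → fault, evict 2, frames {7,3}
7 → hit
8 → fault, evict 3, frames {7,8}
1 → fault, evict 7, frames {8,1}
3 → fault, evict 8, frames {1,3}
8 → fault, evict 1, frames {3,8}
7 → fault, evict 3, frames {8,7}
3 → fault, evict 8, frames {7,3}
1 → fault, evict 7, frames {3,1}
9 → fault, evict 3, frames {1,9}
3 → fault, evict 1, frames {9,3}
1 → fault, evict 9, frames {3,1}
3 → hit
9 → fault, evict 1, frames {3,9}
Page faults: 15.

15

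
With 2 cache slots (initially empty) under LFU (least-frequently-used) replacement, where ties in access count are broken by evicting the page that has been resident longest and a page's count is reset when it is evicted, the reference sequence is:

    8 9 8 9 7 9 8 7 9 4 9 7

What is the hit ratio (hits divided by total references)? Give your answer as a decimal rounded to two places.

0.42

8 -> miss, frames [8]
9 -> miss, frames [8, 9]
8 -> hit
9 -> hit
7 -> miss, evict 8, frames [9, 7]
9 -> hit
8 -> miss, evict 7, frames [9, 8]
7 -> miss, evict 8, frames [9, 7]
9 -> hit
4 -> miss, evict 7, frames [9, 4]
9 -> hit
7 -> miss, evict 4, frames [9, 7]
Hits: 5 of 12 references → 5/12 = 0.4167.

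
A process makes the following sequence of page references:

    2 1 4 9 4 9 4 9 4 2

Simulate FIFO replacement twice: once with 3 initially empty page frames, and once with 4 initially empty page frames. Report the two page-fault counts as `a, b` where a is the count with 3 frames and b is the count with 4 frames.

5, 4

3 frames: F F F F . . . . . F → 5 faults.
4 frames: F F F F . . . . . . → 4 faults.
4 < 5: adding a frame reduced faults, as is typical.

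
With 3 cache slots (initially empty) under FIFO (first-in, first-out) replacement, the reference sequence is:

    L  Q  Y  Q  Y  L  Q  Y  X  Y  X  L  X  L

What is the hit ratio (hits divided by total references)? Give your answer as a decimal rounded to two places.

L -> miss, frames (L)
Q -> miss, frames (L Q)
Y -> miss, frames (L Q Y)
Q -> hit
Y -> hit
L -> hit
Q -> hit
Y -> hit
X -> miss, evict L, frames (Q Y X)
Y -> hit
X -> hit
L -> miss, evict Q, frames (Y X L)
X -> hit
L -> hit
Hits: 9 of 14 references → 9/14 = 0.6429.

0.64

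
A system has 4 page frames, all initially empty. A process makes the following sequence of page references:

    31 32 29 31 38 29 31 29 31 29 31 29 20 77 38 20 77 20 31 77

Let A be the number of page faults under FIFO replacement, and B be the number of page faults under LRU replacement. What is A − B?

Under FIFO: F F F . F . . . . . . . F F . . . . F . → 7 faults.
Under LRU: F F F . F . . . . . . . F F F . . . F . → 8 faults.
A − B = 7 − 8 = -1.

-1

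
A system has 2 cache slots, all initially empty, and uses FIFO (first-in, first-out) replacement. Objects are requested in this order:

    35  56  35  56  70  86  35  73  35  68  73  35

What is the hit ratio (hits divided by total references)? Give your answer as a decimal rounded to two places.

35 -> miss, frames [35]
56 -> miss, frames [35, 56]
35 -> hit
56 -> hit
70 -> miss, evict 35, frames [56, 70]
86 -> miss, evict 56, frames [70, 86]
35 -> miss, evict 70, frames [86, 35]
73 -> miss, evict 86, frames [35, 73]
35 -> hit
68 -> miss, evict 35, frames [73, 68]
73 -> hit
35 -> miss, evict 73, frames [68, 35]
Hits: 4 of 12 references → 4/12 = 0.3333.

0.33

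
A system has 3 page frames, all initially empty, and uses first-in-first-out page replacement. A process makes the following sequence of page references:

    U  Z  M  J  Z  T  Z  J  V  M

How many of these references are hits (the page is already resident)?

U: fault, frames (U)
Z: fault, frames (U Z)
M: fault, frames (U Z M)
J: fault, evict U, frames (Z M J)
Z: hit
T: fault, evict Z, frames (M J T)
Z: fault, evict M, frames (J T Z)
J: hit
V: fault, evict J, frames (T Z V)
M: fault, evict T, frames (Z V M)
Hits: 2.

2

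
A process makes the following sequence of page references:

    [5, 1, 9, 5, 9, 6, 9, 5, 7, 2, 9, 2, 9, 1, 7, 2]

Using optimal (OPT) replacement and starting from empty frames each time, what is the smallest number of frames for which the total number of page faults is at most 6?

4

f=1: 16 faults
f=2: 9 faults
f=3: 7 faults
f=4: 6 faults
f=5: 6 faults
f=6: 6 faults
Smallest f with faults ≤ 6 is 4.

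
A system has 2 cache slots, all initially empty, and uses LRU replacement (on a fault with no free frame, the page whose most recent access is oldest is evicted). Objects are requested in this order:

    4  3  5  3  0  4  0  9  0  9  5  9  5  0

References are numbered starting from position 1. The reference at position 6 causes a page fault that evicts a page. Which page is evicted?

pos 1: 4 → fault, frames {4}
pos 2: 3 → fault, frames {4,3}
pos 3: 5 → fault, evict 4, frames {3,5}
pos 4: 3 → hit
pos 5: 0 → fault, evict 5, frames {3,0}
pos 6: 4 → fault, evict 3, frames {0,4}
At position 6, page 3 is evicted.

3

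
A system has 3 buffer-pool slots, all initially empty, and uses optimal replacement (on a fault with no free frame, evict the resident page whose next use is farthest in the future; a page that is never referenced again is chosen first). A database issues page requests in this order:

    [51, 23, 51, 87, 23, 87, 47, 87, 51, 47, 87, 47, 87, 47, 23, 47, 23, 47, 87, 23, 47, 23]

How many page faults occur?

5

51 -> fault, frames [51]
23 -> fault, frames [51, 23]
51 -> hit
87 -> fault, frames [51, 23, 87]
23 -> hit
87 -> hit
47 -> fault, evict 23, frames [51, 87, 47]
87 -> hit
51 -> hit
47 -> hit
87 -> hit
47 -> hit
87 -> hit
47 -> hit
23 -> fault, evict 51, frames [87, 47, 23]
47 -> hit
23 -> hit
47 -> hit
87 -> hit
23 -> hit
47 -> hit
23 -> hit
Page faults: 5.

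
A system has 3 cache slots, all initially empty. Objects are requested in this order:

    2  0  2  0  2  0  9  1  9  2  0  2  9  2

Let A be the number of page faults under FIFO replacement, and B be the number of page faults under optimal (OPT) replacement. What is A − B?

2

Under FIFO: F F . . . . F F . F F . F . → 7 faults.
Under OPT: F F . . . . F F . . F . . . → 5 faults.
A − B = 7 − 5 = 2.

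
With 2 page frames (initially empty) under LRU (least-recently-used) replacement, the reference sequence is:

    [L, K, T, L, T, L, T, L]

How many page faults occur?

4

L → miss, frames {L}
K → miss, frames {L,K}
T → miss, evict L, frames {K,T}
L → miss, evict K, frames {T,L}
T → hit
L → hit
T → hit
L → hit
Page faults: 4.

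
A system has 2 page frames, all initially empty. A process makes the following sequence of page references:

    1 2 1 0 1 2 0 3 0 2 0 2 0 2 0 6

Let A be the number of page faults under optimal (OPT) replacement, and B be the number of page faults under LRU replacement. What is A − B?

Under OPT: F F . F . F . F . F . . . . . F → 7 faults.
Under LRU: F F . F . F F F . F . . . . . F → 8 faults.
A − B = 7 − 8 = -1.

-1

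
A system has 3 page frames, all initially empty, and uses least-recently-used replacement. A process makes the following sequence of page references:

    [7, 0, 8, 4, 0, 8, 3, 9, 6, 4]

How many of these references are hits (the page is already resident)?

2

7: miss, frames (7)
0: miss, frames (7 0)
8: miss, frames (7 0 8)
4: miss, evict 7, frames (0 8 4)
0: hit
8: hit
3: miss, evict 4, frames (0 8 3)
9: miss, evict 0, frames (8 3 9)
6: miss, evict 8, frames (3 9 6)
4: miss, evict 3, frames (9 6 4)
Hits: 2.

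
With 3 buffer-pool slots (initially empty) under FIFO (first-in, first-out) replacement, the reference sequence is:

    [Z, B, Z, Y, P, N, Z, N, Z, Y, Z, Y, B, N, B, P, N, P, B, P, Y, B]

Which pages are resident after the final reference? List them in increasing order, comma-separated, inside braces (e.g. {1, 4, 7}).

Z → miss, frames [Z]
B → miss, frames [Z, B]
Z → hit
Y → miss, frames [Z, B, Y]
P → miss, evict Z, frames [B, Y, P]
N → miss, evict B, frames [Y, P, N]
Z → miss, evict Y, frames [P, N, Z]
N → hit
Z → hit
Y → miss, evict P, frames [N, Z, Y]
Z → hit
Y → hit
B → miss, evict N, frames [Z, Y, B]
N → miss, evict Z, frames [Y, B, N]
B → hit
P → miss, evict Y, frames [B, N, P]
N → hit
P → hit
B → hit
P → hit
Y → miss, evict B, frames [N, P, Y]
B → miss, evict N, frames [P, Y, B]

{B, P, Y}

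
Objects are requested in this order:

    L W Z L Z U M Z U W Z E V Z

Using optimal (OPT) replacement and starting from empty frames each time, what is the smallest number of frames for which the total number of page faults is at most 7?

4

f=1: 14 faults
f=2: 9 faults
f=3: 8 faults
f=4: 7 faults
f=5: 7 faults
f=6: 7 faults
f=7: 7 faults
Smallest f with faults ≤ 7 is 4.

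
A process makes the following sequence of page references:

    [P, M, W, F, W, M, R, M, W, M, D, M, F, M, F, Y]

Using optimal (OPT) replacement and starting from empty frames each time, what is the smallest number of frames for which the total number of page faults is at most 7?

f=1: 16 faults
f=2: 10 faults
f=3: 8 faults
f=4: 7 faults
f=5: 7 faults
f=6: 7 faults
f=7: 7 faults
Smallest f with faults ≤ 7 is 4.

4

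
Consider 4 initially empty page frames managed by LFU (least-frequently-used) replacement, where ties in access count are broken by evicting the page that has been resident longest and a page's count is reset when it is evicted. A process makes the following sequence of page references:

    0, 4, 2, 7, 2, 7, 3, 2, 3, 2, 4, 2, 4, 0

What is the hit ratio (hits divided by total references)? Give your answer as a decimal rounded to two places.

0.57

0 -> miss, frames [0]
4 -> miss, frames [0, 4]
2 -> miss, frames [0, 4, 2]
7 -> miss, frames [0, 4, 2, 7]
2 -> hit
7 -> hit
3 -> miss, evict 0, frames [4, 2, 7, 3]
2 -> hit
3 -> hit
2 -> hit
4 -> hit
2 -> hit
4 -> hit
0 -> miss, evict 7, frames [4, 2, 3, 0]
Hits: 8 of 14 references → 8/14 = 0.5714.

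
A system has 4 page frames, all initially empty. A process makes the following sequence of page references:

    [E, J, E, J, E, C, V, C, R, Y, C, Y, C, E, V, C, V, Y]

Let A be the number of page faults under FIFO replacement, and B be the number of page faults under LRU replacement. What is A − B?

1

Under FIFO: F F . . . F F . F F . . . F . F F . → 9 faults.
Under LRU: F F . . . F F . F F . . . F F . . . → 8 faults.
A − B = 9 − 8 = 1.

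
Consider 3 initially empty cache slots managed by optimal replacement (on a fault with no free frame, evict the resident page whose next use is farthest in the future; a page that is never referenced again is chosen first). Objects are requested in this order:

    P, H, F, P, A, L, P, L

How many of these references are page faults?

5

P: fault, frames [P]
H: fault, frames [P, H]
F: fault, frames [P, H, F]
P: hit
A: fault, evict F, frames [P, H, A]
L: fault, evict A, frames [P, H, L]
P: hit
L: hit
Page faults: 5.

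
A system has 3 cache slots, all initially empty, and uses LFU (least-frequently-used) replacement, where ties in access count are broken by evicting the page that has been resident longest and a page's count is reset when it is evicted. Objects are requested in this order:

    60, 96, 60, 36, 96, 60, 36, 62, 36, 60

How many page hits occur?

6

60 → miss, frames {60}
96 → miss, frames {60,96}
60 → hit
36 → miss, frames {60,96,36}
96 → hit
60 → hit
36 → hit
62 → miss, evict 96, frames {60,36,62}
36 → hit
60 → hit
Hits: 6.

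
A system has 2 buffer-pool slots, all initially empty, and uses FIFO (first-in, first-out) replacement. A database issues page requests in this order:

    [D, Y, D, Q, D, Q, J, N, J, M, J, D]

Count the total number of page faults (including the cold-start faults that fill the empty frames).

D: miss, frames {D}
Y: miss, frames {D,Y}
D: hit
Q: miss, evict D, frames {Y,Q}
D: miss, evict Y, frames {Q,D}
Q: hit
J: miss, evict Q, frames {D,J}
N: miss, evict D, frames {J,N}
J: hit
M: miss, evict J, frames {N,M}
J: miss, evict N, frames {M,J}
D: miss, evict M, frames {J,D}
Page faults: 9.

9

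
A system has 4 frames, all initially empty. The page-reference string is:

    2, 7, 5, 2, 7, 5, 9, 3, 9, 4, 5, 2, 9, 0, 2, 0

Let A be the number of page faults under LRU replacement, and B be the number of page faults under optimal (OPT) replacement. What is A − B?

Under LRU: F F F . . . F F . F . F . F . . → 8 faults.
Under OPT: F F F . . . F F . F . . . F . . → 7 faults.
A − B = 8 − 7 = 1.

1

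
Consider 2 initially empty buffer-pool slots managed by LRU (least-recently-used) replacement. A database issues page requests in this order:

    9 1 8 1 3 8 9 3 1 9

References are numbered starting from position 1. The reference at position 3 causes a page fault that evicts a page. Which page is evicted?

pos 1: 9 → fault, frames (9)
pos 2: 1 → fault, frames (9 1)
pos 3: 8 → fault, evict 9, frames (1 8)
At position 3, page 9 is evicted.

9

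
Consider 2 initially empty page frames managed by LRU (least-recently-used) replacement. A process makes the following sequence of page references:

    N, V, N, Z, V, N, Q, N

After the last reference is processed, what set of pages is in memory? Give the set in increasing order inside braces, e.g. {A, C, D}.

{N, Q}

N → fault, frames (N)
V → fault, frames (N V)
N → hit
Z → fault, evict V, frames (N Z)
V → fault, evict N, frames (Z V)
N → fault, evict Z, frames (V N)
Q → fault, evict V, frames (N Q)
N → hit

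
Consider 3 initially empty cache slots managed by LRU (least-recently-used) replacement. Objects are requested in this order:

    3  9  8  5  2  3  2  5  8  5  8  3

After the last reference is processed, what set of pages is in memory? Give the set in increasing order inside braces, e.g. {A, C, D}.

{3, 5, 8}

3: fault, frames {3}
9: fault, frames {3,9}
8: fault, frames {3,9,8}
5: fault, evict 3, frames {9,8,5}
2: fault, evict 9, frames {8,5,2}
3: fault, evict 8, frames {5,2,3}
2: hit
5: hit
8: fault, evict 3, frames {2,5,8}
5: hit
8: hit
3: fault, evict 2, frames {5,8,3}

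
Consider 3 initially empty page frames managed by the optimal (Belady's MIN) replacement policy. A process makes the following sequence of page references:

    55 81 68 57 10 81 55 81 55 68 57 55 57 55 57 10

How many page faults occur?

7

55 → fault, frames [55]
81 → fault, frames [55, 81]
68 → fault, frames [55, 81, 68]
57 → fault, evict 68, frames [55, 81, 57]
10 → fault, evict 57, frames [55, 81, 10]
81 → hit
55 → hit
81 → hit
55 → hit
68 → fault, evict 81, frames [55, 10, 68]
57 → fault, evict 68, frames [55, 10, 57]
55 → hit
57 → hit
55 → hit
57 → hit
10 → hit
Page faults: 7.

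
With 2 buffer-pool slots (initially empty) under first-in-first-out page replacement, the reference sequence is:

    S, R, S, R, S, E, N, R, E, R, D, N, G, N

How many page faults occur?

S → fault, frames (S)
R → fault, frames (S R)
S → hit
R → hit
S → hit
E → fault, evict S, frames (R E)
N → fault, evict R, frames (E N)
R → fault, evict E, frames (N R)
E → fault, evict N, frames (R E)
R → hit
D → fault, evict R, frames (E D)
N → fault, evict E, frames (D N)
G → fault, evict D, frames (N G)
N → hit
Page faults: 9.

9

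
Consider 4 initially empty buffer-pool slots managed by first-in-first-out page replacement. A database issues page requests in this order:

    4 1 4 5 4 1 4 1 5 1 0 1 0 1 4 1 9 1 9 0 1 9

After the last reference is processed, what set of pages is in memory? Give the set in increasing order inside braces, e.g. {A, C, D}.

4 → fault, frames (4)
1 → fault, frames (4 1)
4 → hit
5 → fault, frames (4 1 5)
4 → hit
1 → hit
4 → hit
1 → hit
5 → hit
1 → hit
0 → fault, frames (4 1 5 0)
1 → hit
0 → hit
1 → hit
4 → hit
1 → hit
9 → fault, evict 4, frames (1 5 0 9)
1 → hit
9 → hit
0 → hit
1 → hit
9 → hit

{0, 1, 5, 9}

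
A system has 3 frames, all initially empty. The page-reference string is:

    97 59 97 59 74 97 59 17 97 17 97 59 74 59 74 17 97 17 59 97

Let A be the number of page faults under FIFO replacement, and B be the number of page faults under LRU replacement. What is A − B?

2

Under FIFO: F F . . F . . F F . . F F . . F F . F . → 10 faults.
Under LRU: F F . . F . . F . . . . F . . F F . F . → 8 faults.
A − B = 10 − 8 = 2.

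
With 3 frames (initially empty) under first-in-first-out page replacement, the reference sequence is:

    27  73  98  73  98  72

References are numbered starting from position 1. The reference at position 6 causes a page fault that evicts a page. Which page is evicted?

27

pos 1: 27 -> fault, frames [27]
pos 2: 73 -> fault, frames [27, 73]
pos 3: 98 -> fault, frames [27, 73, 98]
pos 4: 73 -> hit
pos 5: 98 -> hit
pos 6: 72 -> fault, evict 27, frames [73, 98, 72]
At position 6, page 27 is evicted.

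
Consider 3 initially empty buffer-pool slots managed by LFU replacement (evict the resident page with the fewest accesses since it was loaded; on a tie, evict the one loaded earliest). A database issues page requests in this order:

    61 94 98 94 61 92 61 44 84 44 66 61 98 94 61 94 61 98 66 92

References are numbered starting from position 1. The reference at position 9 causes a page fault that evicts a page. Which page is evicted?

44

pos 1: 61 → miss, frames {61}
pos 2: 94 → miss, frames {61,94}
pos 3: 98 → miss, frames {61,94,98}
pos 4: 94 → hit
pos 5: 61 → hit
pos 6: 92 → miss, evict 98, frames {61,94,92}
pos 7: 61 → hit
pos 8: 44 → miss, evict 92, frames {61,94,44}
pos 9: 84 → miss, evict 44, frames {61,94,84}
At position 9, page 44 is evicted.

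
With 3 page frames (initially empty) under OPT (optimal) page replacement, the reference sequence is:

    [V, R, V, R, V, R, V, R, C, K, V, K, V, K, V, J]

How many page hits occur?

11

V -> fault, frames {V}
R -> fault, frames {V,R}
V -> hit
R -> hit
V -> hit
R -> hit
V -> hit
R -> hit
C -> fault, frames {V,R,C}
K -> fault, evict C, frames {V,R,K}
V -> hit
K -> hit
V -> hit
K -> hit
V -> hit
J -> fault, evict K, frames {V,R,J}
Hits: 11.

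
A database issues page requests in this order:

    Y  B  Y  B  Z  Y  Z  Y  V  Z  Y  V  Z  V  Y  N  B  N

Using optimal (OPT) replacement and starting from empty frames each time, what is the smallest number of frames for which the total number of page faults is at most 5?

f=1: 18 faults
f=2: 9 faults
f=3: 6 faults
f=4: 5 faults
f=5: 5 faults
Smallest f with faults ≤ 5 is 4.

4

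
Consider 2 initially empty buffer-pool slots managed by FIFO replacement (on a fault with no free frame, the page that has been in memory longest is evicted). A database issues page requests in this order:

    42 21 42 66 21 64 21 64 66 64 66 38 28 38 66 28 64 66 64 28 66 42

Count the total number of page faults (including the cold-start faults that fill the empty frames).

14

42 → miss, frames [42]
21 → miss, frames [42, 21]
42 → hit
66 → miss, evict 42, frames [21, 66]
21 → hit
64 → miss, evict 21, frames [66, 64]
21 → miss, evict 66, frames [64, 21]
64 → hit
66 → miss, evict 64, frames [21, 66]
64 → miss, evict 21, frames [66, 64]
66 → hit
38 → miss, evict 66, frames [64, 38]
28 → miss, evict 64, frames [38, 28]
38 → hit
66 → miss, evict 38, frames [28, 66]
28 → hit
64 → miss, evict 28, frames [66, 64]
66 → hit
64 → hit
28 → miss, evict 66, frames [64, 28]
66 → miss, evict 64, frames [28, 66]
42 → miss, evict 28, frames [66, 42]
Page faults: 14.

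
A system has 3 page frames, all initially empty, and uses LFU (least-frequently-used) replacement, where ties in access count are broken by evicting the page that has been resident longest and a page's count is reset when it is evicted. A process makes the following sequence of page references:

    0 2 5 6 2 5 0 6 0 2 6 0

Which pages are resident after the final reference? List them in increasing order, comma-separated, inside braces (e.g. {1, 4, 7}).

{0, 2, 5}

0 -> fault, frames {0}
2 -> fault, frames {0,2}
5 -> fault, frames {0,2,5}
6 -> fault, evict 0, frames {2,5,6}
2 -> hit
5 -> hit
0 -> fault, evict 6, frames {2,5,0}
6 -> fault, evict 0, frames {2,5,6}
0 -> fault, evict 6, frames {2,5,0}
2 -> hit
6 -> fault, evict 0, frames {2,5,6}
0 -> fault, evict 6, frames {2,5,0}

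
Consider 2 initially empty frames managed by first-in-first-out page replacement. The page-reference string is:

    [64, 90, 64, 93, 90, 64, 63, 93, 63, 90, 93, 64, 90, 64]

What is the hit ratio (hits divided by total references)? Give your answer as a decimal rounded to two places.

64 → miss, frames [64]
90 → miss, frames [64, 90]
64 → hit
93 → miss, evict 64, frames [90, 93]
90 → hit
64 → miss, evict 90, frames [93, 64]
63 → miss, evict 93, frames [64, 63]
93 → miss, evict 64, frames [63, 93]
63 → hit
90 → miss, evict 63, frames [93, 90]
93 → hit
64 → miss, evict 93, frames [90, 64]
90 → hit
64 → hit
Hits: 6 of 14 references → 6/14 = 0.4286.

0.43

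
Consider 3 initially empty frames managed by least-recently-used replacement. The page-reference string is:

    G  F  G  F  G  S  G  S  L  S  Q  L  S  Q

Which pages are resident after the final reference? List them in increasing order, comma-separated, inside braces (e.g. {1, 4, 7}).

{L, Q, S}

G → miss, frames [G]
F → miss, frames [G, F]
G → hit
F → hit
G → hit
S → miss, frames [F, G, S]
G → hit
S → hit
L → miss, evict F, frames [G, S, L]
S → hit
Q → miss, evict G, frames [L, S, Q]
L → hit
S → hit
Q → hit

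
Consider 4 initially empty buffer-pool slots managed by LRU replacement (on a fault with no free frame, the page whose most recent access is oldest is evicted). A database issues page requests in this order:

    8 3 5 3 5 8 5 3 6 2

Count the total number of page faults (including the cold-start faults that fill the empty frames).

8: fault, frames [8]
3: fault, frames [8, 3]
5: fault, frames [8, 3, 5]
3: hit
5: hit
8: hit
5: hit
3: hit
6: fault, frames [8, 5, 3, 6]
2: fault, evict 8, frames [5, 3, 6, 2]
Page faults: 5.

5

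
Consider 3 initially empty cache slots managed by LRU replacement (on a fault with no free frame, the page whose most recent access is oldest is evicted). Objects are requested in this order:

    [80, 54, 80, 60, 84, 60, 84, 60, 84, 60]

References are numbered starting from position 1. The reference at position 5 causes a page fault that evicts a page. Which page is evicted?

54

pos 1: 80 → miss, frames (80)
pos 2: 54 → miss, frames (80 54)
pos 3: 80 → hit
pos 4: 60 → miss, frames (54 80 60)
pos 5: 84 → miss, evict 54, frames (80 60 84)
At position 5, page 54 is evicted.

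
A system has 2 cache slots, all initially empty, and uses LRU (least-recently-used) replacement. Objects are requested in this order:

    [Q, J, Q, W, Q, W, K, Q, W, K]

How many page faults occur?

7

Q: miss, frames [Q]
J: miss, frames [Q, J]
Q: hit
W: miss, evict J, frames [Q, W]
Q: hit
W: hit
K: miss, evict Q, frames [W, K]
Q: miss, evict W, frames [K, Q]
W: miss, evict K, frames [Q, W]
K: miss, evict Q, frames [W, K]
Page faults: 7.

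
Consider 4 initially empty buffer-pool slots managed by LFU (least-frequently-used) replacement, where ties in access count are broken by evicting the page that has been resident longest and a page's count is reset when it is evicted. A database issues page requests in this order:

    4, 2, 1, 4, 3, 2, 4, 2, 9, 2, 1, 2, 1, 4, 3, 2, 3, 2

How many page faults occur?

7

4 → miss, frames {4}
2 → miss, frames {4,2}
1 → miss, frames {4,2,1}
4 → hit
3 → miss, frames {4,2,1,3}
2 → hit
4 → hit
2 → hit
9 → miss, evict 1, frames {4,2,3,9}
2 → hit
1 → miss, evict 3, frames {4,2,9,1}
2 → hit
1 → hit
4 → hit
3 → miss, evict 9, frames {4,2,1,3}
2 → hit
3 → hit
2 → hit
Page faults: 7.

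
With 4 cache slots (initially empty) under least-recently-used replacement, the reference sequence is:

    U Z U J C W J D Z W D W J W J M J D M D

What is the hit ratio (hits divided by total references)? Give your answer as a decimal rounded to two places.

0.60

U: fault, frames [U]
Z: fault, frames [U, Z]
U: hit
J: fault, frames [Z, U, J]
C: fault, frames [Z, U, J, C]
W: fault, evict Z, frames [U, J, C, W]
J: hit
D: fault, evict U, frames [C, W, J, D]
Z: fault, evict C, frames [W, J, D, Z]
W: hit
D: hit
W: hit
J: hit
W: hit
J: hit
M: fault, evict Z, frames [D, W, J, M]
J: hit
D: hit
M: hit
D: hit
Hits: 12 of 20 references → 12/20 = 0.6000.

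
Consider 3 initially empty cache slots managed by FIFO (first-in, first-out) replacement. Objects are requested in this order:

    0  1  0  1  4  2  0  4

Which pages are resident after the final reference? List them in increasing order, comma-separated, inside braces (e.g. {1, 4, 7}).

0 → fault, frames [0]
1 → fault, frames [0, 1]
0 → hit
1 → hit
4 → fault, frames [0, 1, 4]
2 → fault, evict 0, frames [1, 4, 2]
0 → fault, evict 1, frames [4, 2, 0]
4 → hit

{0, 2, 4}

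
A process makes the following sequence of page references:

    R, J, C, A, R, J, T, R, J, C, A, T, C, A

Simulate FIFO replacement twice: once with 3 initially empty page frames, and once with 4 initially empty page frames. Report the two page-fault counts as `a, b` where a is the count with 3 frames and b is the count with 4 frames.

9, 10

3 frames: F F F F F F F . . F F . . . → 9 faults.
4 frames: F F F F . . F F F F F F . . → 10 faults.
10 > 9: adding a frame increased faults — Belady's anomaly.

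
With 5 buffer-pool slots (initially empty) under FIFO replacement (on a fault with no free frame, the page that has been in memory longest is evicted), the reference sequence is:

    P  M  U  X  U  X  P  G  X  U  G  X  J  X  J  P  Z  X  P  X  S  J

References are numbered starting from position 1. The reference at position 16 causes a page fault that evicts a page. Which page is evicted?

M

pos 1: P → fault, frames [P]
pos 2: M → fault, frames [P, M]
pos 3: U → fault, frames [P, M, U]
pos 4: X → fault, frames [P, M, U, X]
pos 5: U → hit
pos 6: X → hit
pos 7: P → hit
pos 8: G → fault, frames [P, M, U, X, G]
pos 9: X → hit
pos 10: U → hit
pos 11: G → hit
pos 12: X → hit
pos 13: J → fault, evict P, frames [M, U, X, G, J]
pos 14: X → hit
pos 15: J → hit
pos 16: P → fault, evict M, frames [U, X, G, J, P]
At position 16, page M is evicted.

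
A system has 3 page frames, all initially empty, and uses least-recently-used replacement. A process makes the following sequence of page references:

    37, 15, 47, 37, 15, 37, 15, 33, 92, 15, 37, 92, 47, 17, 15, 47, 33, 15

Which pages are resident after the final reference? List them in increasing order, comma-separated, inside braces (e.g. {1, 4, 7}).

37 -> miss, frames (37)
15 -> miss, frames (37 15)
47 -> miss, frames (37 15 47)
37 -> hit
15 -> hit
37 -> hit
15 -> hit
33 -> miss, evict 47, frames (37 15 33)
92 -> miss, evict 37, frames (15 33 92)
15 -> hit
37 -> miss, evict 33, frames (92 15 37)
92 -> hit
47 -> miss, evict 15, frames (37 92 47)
17 -> miss, evict 37, frames (92 47 17)
15 -> miss, evict 92, frames (47 17 15)
47 -> hit
33 -> miss, evict 17, frames (15 47 33)
15 -> hit

{15, 33, 47}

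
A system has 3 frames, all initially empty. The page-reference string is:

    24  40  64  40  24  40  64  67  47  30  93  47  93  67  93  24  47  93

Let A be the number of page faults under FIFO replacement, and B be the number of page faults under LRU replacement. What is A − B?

1

Under FIFO: F F F . . . . F F F F . . F . F F F → 11 faults.
Under LRU: F F F . . . . F F F F . . F . F F . → 10 faults.
A − B = 11 − 10 = 1.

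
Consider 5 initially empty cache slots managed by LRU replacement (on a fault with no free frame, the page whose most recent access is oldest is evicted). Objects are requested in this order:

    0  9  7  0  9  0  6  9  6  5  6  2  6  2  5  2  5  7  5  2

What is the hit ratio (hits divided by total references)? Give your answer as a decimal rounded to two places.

0.65

0 -> fault, frames [0]
9 -> fault, frames [0, 9]
7 -> fault, frames [0, 9, 7]
0 -> hit
9 -> hit
0 -> hit
6 -> fault, frames [7, 9, 0, 6]
9 -> hit
6 -> hit
5 -> fault, frames [7, 0, 9, 6, 5]
6 -> hit
2 -> fault, evict 7, frames [0, 9, 5, 6, 2]
6 -> hit
2 -> hit
5 -> hit
2 -> hit
5 -> hit
7 -> fault, evict 0, frames [9, 6, 2, 5, 7]
5 -> hit
2 -> hit
Hits: 13 of 20 references → 13/20 = 0.6500.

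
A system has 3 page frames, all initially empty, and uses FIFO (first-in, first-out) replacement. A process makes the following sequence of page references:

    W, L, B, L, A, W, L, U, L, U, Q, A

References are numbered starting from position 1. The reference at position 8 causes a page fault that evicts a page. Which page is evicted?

A

pos 1: W → fault, frames (W)
pos 2: L → fault, frames (W L)
pos 3: B → fault, frames (W L B)
pos 4: L → hit
pos 5: A → fault, evict W, frames (L B A)
pos 6: W → fault, evict L, frames (B A W)
pos 7: L → fault, evict B, frames (A W L)
pos 8: U → fault, evict A, frames (W L U)
At position 8, page A is evicted.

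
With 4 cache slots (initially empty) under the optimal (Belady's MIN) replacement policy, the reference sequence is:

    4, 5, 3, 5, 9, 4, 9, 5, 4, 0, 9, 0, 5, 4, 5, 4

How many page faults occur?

5

4: miss, frames (4)
5: miss, frames (4 5)
3: miss, frames (4 5 3)
5: hit
9: miss, frames (4 5 3 9)
4: hit
9: hit
5: hit
4: hit
0: miss, evict 3, frames (4 5 9 0)
9: hit
0: hit
5: hit
4: hit
5: hit
4: hit
Page faults: 5.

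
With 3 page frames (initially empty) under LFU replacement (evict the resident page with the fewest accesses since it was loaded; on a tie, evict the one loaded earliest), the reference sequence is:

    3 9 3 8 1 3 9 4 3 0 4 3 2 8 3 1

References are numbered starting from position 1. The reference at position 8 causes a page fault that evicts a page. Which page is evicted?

1

pos 1: 3: miss, frames (3)
pos 2: 9: miss, frames (3 9)
pos 3: 3: hit
pos 4: 8: miss, frames (3 9 8)
pos 5: 1: miss, evict 9, frames (3 8 1)
pos 6: 3: hit
pos 7: 9: miss, evict 8, frames (3 1 9)
pos 8: 4: miss, evict 1, frames (3 9 4)
At position 8, page 1 is evicted.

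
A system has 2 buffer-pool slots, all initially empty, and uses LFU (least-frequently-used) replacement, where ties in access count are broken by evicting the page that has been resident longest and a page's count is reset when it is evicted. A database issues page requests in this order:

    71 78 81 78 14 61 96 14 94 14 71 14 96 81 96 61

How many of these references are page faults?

15

71 -> miss, frames (71)
78 -> miss, frames (71 78)
81 -> miss, evict 71, frames (78 81)
78 -> hit
14 -> miss, evict 81, frames (78 14)
61 -> miss, evict 14, frames (78 61)
96 -> miss, evict 61, frames (78 96)
14 -> miss, evict 96, frames (78 14)
94 -> miss, evict 14, frames (78 94)
14 -> miss, evict 94, frames (78 14)
71 -> miss, evict 14, frames (78 71)
14 -> miss, evict 71, frames (78 14)
96 -> miss, evict 14, frames (78 96)
81 -> miss, evict 96, frames (78 81)
96 -> miss, evict 81, frames (78 96)
61 -> miss, evict 96, frames (78 61)
Page faults: 15.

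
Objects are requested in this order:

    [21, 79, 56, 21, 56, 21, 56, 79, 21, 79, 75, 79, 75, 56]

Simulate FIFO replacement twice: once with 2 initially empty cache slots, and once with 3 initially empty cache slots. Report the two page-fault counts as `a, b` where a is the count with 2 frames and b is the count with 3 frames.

7, 4

2 frames: F F F F . . . F . . F . . F → 7 faults.
3 frames: F F F . . . . . . . F . . . → 4 faults.
4 < 7: adding a frame reduced faults, as is typical.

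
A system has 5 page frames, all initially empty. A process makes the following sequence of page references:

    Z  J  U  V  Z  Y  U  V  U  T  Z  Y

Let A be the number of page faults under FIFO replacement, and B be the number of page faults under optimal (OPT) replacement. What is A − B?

1

Under FIFO: F F F F . F . . . F F . → 7 faults.
Under OPT: F F F F . F . . . F . . → 6 faults.
A − B = 7 − 6 = 1.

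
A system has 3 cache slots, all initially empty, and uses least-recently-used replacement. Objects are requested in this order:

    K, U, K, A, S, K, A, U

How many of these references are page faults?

5

K → fault, frames [K]
U → fault, frames [K, U]
K → hit
A → fault, frames [U, K, A]
S → fault, evict U, frames [K, A, S]
K → hit
A → hit
U → fault, evict S, frames [K, A, U]
Page faults: 5.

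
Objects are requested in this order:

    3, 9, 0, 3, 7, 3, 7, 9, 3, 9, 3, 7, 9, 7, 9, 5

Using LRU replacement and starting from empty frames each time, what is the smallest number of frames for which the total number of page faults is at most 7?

3

f=1: 16 faults
f=2: 10 faults
f=3: 6 faults
f=4: 5 faults
f=5: 5 faults
Smallest f with faults ≤ 7 is 3.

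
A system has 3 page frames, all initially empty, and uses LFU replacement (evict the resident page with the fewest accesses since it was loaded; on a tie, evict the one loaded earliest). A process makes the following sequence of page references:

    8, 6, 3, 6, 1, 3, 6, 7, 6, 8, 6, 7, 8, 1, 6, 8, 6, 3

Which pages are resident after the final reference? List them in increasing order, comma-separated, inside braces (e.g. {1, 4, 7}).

8: miss, frames [8]
6: miss, frames [8, 6]
3: miss, frames [8, 6, 3]
6: hit
1: miss, evict 8, frames [6, 3, 1]
3: hit
6: hit
7: miss, evict 1, frames [6, 3, 7]
6: hit
8: miss, evict 7, frames [6, 3, 8]
6: hit
7: miss, evict 8, frames [6, 3, 7]
8: miss, evict 7, frames [6, 3, 8]
1: miss, evict 8, frames [6, 3, 1]
6: hit
8: miss, evict 1, frames [6, 3, 8]
6: hit
3: hit

{3, 6, 8}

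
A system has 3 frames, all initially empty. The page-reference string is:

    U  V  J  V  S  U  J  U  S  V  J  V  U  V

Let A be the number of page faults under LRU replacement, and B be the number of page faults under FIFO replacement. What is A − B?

Under LRU: F F F . F F F . . F F . F . → 9 faults.
Under FIFO: F F F . F F . . . F F . . . → 7 faults.
A − B = 9 − 7 = 2.

2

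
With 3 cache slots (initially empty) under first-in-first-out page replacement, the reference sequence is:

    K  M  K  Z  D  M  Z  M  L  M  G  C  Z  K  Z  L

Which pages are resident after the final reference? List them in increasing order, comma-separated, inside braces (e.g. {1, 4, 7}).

K → miss, frames (K)
M → miss, frames (K M)
K → hit
Z → miss, frames (K M Z)
D → miss, evict K, frames (M Z D)
M → hit
Z → hit
M → hit
L → miss, evict M, frames (Z D L)
M → miss, evict Z, frames (D L M)
G → miss, evict D, frames (L M G)
C → miss, evict L, frames (M G C)
Z → miss, evict M, frames (G C Z)
K → miss, evict G, frames (C Z K)
Z → hit
L → miss, evict C, frames (Z K L)

{K, L, Z}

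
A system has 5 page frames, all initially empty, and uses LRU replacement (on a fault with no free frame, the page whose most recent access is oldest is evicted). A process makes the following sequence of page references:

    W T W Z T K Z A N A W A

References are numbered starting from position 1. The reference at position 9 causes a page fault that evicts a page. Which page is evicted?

pos 1: W: fault, frames [W]
pos 2: T: fault, frames [W, T]
pos 3: W: hit
pos 4: Z: fault, frames [T, W, Z]
pos 5: T: hit
pos 6: K: fault, frames [W, Z, T, K]
pos 7: Z: hit
pos 8: A: fault, frames [W, T, K, Z, A]
pos 9: N: fault, evict W, frames [T, K, Z, A, N]
At position 9, page W is evicted.

W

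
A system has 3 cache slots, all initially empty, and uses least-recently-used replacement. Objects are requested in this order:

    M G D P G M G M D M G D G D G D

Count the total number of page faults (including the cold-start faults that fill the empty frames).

6

M: fault, frames {M}
G: fault, frames {M,G}
D: fault, frames {M,G,D}
P: fault, evict M, frames {G,D,P}
G: hit
M: fault, evict D, frames {P,G,M}
G: hit
M: hit
D: fault, evict P, frames {G,M,D}
M: hit
G: hit
D: hit
G: hit
D: hit
G: hit
D: hit
Page faults: 6.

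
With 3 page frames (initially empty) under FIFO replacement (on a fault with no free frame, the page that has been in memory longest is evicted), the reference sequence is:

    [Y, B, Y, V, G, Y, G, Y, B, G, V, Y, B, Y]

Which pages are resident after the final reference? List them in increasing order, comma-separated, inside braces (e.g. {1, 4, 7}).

Y: fault, frames {Y}
B: fault, frames {Y,B}
Y: hit
V: fault, frames {Y,B,V}
G: fault, evict Y, frames {B,V,G}
Y: fault, evict B, frames {V,G,Y}
G: hit
Y: hit
B: fault, evict V, frames {G,Y,B}
G: hit
V: fault, evict G, frames {Y,B,V}
Y: hit
B: hit
Y: hit

{B, V, Y}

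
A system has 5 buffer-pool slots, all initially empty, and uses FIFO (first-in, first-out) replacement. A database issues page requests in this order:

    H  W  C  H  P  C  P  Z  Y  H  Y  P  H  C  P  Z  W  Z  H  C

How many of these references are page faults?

H -> miss, frames {H}
W -> miss, frames {H,W}
C -> miss, frames {H,W,C}
H -> hit
P -> miss, frames {H,W,C,P}
C -> hit
P -> hit
Z -> miss, frames {H,W,C,P,Z}
Y -> miss, evict H, frames {W,C,P,Z,Y}
H -> miss, evict W, frames {C,P,Z,Y,H}
Y -> hit
P -> hit
H -> hit
C -> hit
P -> hit
Z -> hit
W -> miss, evict C, frames {P,Z,Y,H,W}
Z -> hit
H -> hit
C -> miss, evict P, frames {Z,Y,H,W,C}
Page faults: 9.

9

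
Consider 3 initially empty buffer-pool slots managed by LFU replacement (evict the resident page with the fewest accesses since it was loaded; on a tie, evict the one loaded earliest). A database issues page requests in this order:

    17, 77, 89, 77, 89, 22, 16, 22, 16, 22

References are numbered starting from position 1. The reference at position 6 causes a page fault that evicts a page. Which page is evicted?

17

pos 1: 17 -> miss, frames {17}
pos 2: 77 -> miss, frames {17,77}
pos 3: 89 -> miss, frames {17,77,89}
pos 4: 77 -> hit
pos 5: 89 -> hit
pos 6: 22 -> miss, evict 17, frames {77,89,22}
At position 6, page 17 is evicted.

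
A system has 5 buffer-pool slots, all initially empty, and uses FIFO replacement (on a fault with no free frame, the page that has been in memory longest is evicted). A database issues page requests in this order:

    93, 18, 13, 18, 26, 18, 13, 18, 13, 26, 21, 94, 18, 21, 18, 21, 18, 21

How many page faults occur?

6

93: fault, frames {93}
18: fault, frames {93,18}
13: fault, frames {93,18,13}
18: hit
26: fault, frames {93,18,13,26}
18: hit
13: hit
18: hit
13: hit
26: hit
21: fault, frames {93,18,13,26,21}
94: fault, evict 93, frames {18,13,26,21,94}
18: hit
21: hit
18: hit
21: hit
18: hit
21: hit
Page faults: 6.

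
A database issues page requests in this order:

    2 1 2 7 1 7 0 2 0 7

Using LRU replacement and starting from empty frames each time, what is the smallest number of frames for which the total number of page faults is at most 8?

f=1: 10 faults
f=2: 7 faults
f=3: 5 faults
f=4: 4 faults
Smallest f with faults ≤ 8 is 2.

2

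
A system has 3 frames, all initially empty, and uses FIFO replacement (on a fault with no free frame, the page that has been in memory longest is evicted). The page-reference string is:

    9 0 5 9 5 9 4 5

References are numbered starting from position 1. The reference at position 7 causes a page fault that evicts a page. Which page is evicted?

9

pos 1: 9 → miss, frames [9]
pos 2: 0 → miss, frames [9, 0]
pos 3: 5 → miss, frames [9, 0, 5]
pos 4: 9 → hit
pos 5: 5 → hit
pos 6: 9 → hit
pos 7: 4 → miss, evict 9, frames [0, 5, 4]
At position 7, page 9 is evicted.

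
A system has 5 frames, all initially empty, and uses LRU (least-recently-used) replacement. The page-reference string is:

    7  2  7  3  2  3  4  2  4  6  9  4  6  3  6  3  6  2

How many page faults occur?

6

7: miss, frames {7}
2: miss, frames {7,2}
7: hit
3: miss, frames {2,7,3}
2: hit
3: hit
4: miss, frames {7,2,3,4}
2: hit
4: hit
6: miss, frames {7,3,2,4,6}
9: miss, evict 7, frames {3,2,4,6,9}
4: hit
6: hit
3: hit
6: hit
3: hit
6: hit
2: hit
Page faults: 6.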